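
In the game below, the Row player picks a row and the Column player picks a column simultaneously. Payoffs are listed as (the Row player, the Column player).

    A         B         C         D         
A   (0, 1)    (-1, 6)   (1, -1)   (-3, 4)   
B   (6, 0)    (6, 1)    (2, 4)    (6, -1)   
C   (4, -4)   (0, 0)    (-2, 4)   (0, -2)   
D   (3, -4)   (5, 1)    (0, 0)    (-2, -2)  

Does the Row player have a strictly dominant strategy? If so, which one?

A strategy is strictly dominant if it gives the Row player a strictly higher payoff than every other strategy, against every choice by the opponent.
B strictly dominates: vs A: 6 > each of {0, 4, 3}; vs B: 6 > each of {-1, 0, 5}; vs C: 2 > each of {1, -2, 0}; vs D: 6 > each of {-3, 0, -2}.

B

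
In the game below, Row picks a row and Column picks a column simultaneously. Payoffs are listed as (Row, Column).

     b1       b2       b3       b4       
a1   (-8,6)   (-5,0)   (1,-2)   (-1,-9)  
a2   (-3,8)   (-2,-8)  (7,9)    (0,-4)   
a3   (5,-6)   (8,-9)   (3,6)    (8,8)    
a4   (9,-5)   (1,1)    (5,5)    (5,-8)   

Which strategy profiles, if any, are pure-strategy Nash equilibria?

(a2, b3) and (a3, b4)

Check mutual best responses: a cell is a NE iff neither player can gain by unilaterally deviating.
Row's best responses — vs b1: a4 (payoff 9); vs b2: a3 (payoff 8); vs b3: a2 (payoff 7); vs b4: a3 (payoff 8).
Column's best responses — vs a1: b1 (payoff 6); vs a2: b3 (payoff 9); vs a3: b4 (payoff 8); vs a4: b3 (payoff 5).
Mutual best responses occur at (a2, b3) and (a3, b4); at each, neither player gains by switching.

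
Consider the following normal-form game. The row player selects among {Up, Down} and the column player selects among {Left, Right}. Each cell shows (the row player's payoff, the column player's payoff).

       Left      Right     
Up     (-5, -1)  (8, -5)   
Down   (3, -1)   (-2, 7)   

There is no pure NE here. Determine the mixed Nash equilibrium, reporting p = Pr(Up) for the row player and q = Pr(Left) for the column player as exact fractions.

p = 2/3, q = 5/9

Each player's mixing probability is pinned down by making the *other* player indifferent.
The column player indifferent between Left and Right: p·(-1) + (1−p)·(-1) = p·(-5) + (1−p)·7 ⟹ (-1) + 0p = 7 + (-12)p ⟹ p = 2/3.
The row player indifferent between Up and Down: q·(-5) + (1−q)·8 = q·3 + (1−q)·(-2) ⟹ 8 + (-13)q = (-2) + 5q ⟹ q = 5/9.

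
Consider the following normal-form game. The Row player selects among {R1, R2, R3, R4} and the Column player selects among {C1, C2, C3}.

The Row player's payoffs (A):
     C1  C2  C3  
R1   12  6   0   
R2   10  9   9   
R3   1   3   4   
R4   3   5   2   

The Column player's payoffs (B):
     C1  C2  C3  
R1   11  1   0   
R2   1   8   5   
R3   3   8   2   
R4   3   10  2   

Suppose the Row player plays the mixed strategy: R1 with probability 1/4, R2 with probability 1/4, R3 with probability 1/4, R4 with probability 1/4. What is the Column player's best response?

C2

The Column player's best reply maximizes expected payoff against the mix.
C1: (1/4)·11 + (1/4)·1 + (1/4)·3 + (1/4)·3 = 9/2
C2: (1/4)·1 + (1/4)·8 + (1/4)·8 + (1/4)·10 = 27/4
C3: (1/4)·0 + (1/4)·5 + (1/4)·2 + (1/4)·2 = 9/4
Highest expected payoff is 27/4, from C2.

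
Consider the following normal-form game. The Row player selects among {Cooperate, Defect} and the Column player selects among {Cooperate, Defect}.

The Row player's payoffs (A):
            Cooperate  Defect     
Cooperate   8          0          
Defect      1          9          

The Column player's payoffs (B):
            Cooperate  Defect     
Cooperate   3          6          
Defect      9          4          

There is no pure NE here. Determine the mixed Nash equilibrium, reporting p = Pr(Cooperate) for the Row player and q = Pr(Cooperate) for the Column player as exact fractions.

Each player's mixing probability is pinned down by making the *other* player indifferent.
The Column player indifferent between Cooperate and Defect: p·3 + (1−p)·9 = p·6 + (1−p)·4 ⟹ 9 + (-6)p = 4 + 2p ⟹ p = 5/8.
The Row player indifferent between Cooperate and Defect: q·8 + (1−q)·0 = q·1 + (1−q)·9 ⟹ 0 + 8q = 9 + (-8)q ⟹ q = 9/16.

p = 5/8, q = 9/16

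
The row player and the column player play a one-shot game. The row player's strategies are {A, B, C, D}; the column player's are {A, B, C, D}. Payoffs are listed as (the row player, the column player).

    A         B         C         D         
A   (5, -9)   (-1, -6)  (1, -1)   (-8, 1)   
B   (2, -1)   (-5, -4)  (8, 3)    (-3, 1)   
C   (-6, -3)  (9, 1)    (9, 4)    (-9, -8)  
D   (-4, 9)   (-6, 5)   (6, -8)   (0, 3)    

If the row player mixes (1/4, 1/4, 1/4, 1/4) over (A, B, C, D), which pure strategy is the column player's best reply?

The column player's best reply maximizes expected payoff against the mix.
A: (1/4)·(-9) + (1/4)·(-1) + (1/4)·(-3) + (1/4)·9 = -1
B: (1/4)·(-6) + (1/4)·(-4) + (1/4)·1 + (1/4)·5 = -1
C: (1/4)·(-1) + (1/4)·3 + (1/4)·4 + (1/4)·(-8) = -1/2
D: (1/4)·1 + (1/4)·1 + (1/4)·(-8) + (1/4)·3 = -3/4
Highest expected payoff is -1/2, from C.

C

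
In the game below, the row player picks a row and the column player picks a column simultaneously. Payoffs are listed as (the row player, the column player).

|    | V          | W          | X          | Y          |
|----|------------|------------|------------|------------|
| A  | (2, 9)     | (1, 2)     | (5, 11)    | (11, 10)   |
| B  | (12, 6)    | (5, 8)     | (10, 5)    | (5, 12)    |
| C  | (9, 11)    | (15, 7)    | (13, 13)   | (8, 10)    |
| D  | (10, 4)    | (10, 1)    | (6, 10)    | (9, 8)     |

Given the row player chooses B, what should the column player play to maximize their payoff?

Y

With the row player fixed at B, the column player's payoffs are: V → 6, W → 8, X → 5, Y → 12.
The maximum is 12, achieved by Y.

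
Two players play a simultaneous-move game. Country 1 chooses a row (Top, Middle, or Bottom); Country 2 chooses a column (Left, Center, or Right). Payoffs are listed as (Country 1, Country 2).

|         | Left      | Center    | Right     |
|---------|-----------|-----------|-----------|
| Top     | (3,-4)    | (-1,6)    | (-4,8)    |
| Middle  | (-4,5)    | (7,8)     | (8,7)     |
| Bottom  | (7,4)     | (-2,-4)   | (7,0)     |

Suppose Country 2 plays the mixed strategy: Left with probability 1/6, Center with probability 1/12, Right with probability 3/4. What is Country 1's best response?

Compute Country 1's expected payoff from each pure strategy against the given mix.
Top: (1/6)·3 + (1/12)·(-1) + (3/4)·(-4) = -31/12
Middle: (1/6)·(-4) + (1/12)·7 + (3/4)·8 = 71/12
Bottom: (1/6)·7 + (1/12)·(-2) + (3/4)·7 = 25/4
Highest expected payoff is 25/4, from Bottom.

Bottom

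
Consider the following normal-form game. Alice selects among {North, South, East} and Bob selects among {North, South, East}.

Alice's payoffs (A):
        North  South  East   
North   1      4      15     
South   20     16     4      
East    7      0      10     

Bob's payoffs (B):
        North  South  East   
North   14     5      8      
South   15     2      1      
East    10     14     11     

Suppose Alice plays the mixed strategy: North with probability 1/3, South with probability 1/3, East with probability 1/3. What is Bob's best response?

Bob's best reply maximizes expected payoff against the mix.
North: (1/3)·14 + (1/3)·15 + (1/3)·10 = 13
South: (1/3)·5 + (1/3)·2 + (1/3)·14 = 7
East: (1/3)·8 + (1/3)·1 + (1/3)·11 = 20/3
Highest expected payoff is 13, from North.

North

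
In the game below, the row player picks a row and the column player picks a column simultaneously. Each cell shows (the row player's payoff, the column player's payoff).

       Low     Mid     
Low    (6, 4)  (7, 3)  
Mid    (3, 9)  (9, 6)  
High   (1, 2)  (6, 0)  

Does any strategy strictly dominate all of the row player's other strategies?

Check whether one of the row player's strategies beats all alternatives regardless of what the opponent does.
Low is not dominant: against Mid, Mid gives 9 > 7.
Mid is not dominant: against Low, Low gives 6 > 3.
High is not dominant: against Low, Low gives 6 > 1.
No single strategy is best against every opponent action.

None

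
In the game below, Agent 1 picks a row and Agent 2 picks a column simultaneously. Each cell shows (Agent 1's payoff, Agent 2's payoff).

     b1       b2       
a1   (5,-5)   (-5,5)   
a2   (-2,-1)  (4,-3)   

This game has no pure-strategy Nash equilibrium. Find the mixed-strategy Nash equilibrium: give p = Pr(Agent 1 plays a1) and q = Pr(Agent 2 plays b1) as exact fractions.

In a mixed NE each player is indifferent between their pure strategies, so the opponent's mix sets the indifference.
Agent 2 indifferent between b1 and b2: p·(-5) + (1−p)·(-1) = p·5 + (1−p)·(-3) ⟹ (-1) + (-4)p = (-3) + 8p ⟹ p = 1/6.
Agent 1 indifferent between a1 and a2: q·5 + (1−q)·(-5) = q·(-2) + (1−q)·4 ⟹ (-5) + 10q = 4 + (-6)q ⟹ q = 9/16.

p = 1/6, q = 9/16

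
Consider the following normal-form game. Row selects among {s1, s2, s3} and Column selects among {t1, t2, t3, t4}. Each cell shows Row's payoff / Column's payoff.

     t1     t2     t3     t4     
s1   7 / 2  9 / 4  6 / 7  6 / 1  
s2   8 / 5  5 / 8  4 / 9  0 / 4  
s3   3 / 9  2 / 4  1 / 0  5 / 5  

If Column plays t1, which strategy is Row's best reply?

With Column fixed at t1, Row's payoffs are: s1 → 7, s2 → 8, s3 → 3.
The maximum is 8, achieved by s2.

s2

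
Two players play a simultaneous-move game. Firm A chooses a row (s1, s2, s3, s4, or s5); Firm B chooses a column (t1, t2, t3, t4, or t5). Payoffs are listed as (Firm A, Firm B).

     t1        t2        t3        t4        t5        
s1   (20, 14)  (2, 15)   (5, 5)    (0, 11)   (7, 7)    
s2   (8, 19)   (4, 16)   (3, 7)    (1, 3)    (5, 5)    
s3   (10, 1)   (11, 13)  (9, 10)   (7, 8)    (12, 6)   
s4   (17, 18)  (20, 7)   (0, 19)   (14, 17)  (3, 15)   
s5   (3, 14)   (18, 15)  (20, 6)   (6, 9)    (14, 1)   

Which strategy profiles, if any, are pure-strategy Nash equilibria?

No pure-strategy Nash equilibrium

A profile is a Nash equilibrium when each player is best-responding to the other.
Firm A's best responses — vs t1: s1 (payoff 20); vs t2: s4 (payoff 20); vs t3: s5 (payoff 20); vs t4: s4 (payoff 14); vs t5: s5 (payoff 14).
Firm B's best responses — vs s1: t2 (payoff 15); vs s2: t1 (payoff 19); vs s3: t2 (payoff 13); vs s4: t3 (payoff 19); vs s5: t2 (payoff 15).
No cell has both players best-responding. For instance, Firm A's best reply to t2 is s4, but against s4 Firm B prefers t3 over t2.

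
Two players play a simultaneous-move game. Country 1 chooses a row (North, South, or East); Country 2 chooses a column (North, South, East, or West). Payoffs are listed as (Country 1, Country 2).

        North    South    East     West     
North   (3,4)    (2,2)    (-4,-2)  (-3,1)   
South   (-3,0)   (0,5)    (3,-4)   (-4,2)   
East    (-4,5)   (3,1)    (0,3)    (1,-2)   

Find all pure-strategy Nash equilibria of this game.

(North, North)

Check mutual best responses: a cell is a NE iff neither player can gain by unilaterally deviating.
Country 1's best responses — vs North: North (payoff 3); vs South: East (payoff 3); vs East: South (payoff 3); vs West: East (payoff 1).
Country 2's best responses — vs North: North (payoff 4); vs South: South (payoff 5); vs East: North (payoff 5).
The only mutual best response is (North, North); neither player gains by switching there.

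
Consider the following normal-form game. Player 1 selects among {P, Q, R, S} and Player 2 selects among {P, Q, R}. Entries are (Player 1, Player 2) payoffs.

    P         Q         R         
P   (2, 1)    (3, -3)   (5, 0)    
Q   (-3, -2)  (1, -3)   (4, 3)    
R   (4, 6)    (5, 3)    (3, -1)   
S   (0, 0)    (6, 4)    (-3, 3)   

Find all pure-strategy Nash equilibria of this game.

(R, P) and (S, Q)

A profile is a Nash equilibrium when each player is best-responding to the other.
Player 1's best responses — vs P: R (payoff 4); vs Q: S (payoff 6); vs R: P (payoff 5).
Player 2's best responses — vs P: P (payoff 1); vs Q: R (payoff 3); vs R: P (payoff 6); vs S: Q (payoff 4).
Mutual best responses occur at (R, P) and (S, Q); at each, neither player gains by switching.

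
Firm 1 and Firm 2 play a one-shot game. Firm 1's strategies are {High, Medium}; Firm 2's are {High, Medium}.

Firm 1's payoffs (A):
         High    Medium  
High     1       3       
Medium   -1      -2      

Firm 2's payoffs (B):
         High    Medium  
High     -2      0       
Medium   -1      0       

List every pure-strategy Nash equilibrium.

Check mutual best responses: a cell is a NE iff neither player can gain by unilaterally deviating.
Firm 1's best responses — vs High: High (payoff 1); vs Medium: High (payoff 3).
Firm 2's best responses — vs High: Medium (payoff 0); vs Medium: Medium (payoff 0).
The only mutual best response is (High, Medium); neither player gains by switching there.

(High, Medium)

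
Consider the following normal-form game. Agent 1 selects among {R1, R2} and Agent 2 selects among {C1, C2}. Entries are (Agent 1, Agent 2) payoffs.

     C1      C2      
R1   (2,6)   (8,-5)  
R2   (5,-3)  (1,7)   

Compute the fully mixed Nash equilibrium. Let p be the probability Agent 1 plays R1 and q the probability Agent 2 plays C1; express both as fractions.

p = 10/21, q = 7/10

In a mixed NE each player is indifferent between their pure strategies, so the opponent's mix sets the indifference.
Agent 2 indifferent between C1 and C2: p·6 + (1−p)·(-3) = p·(-5) + (1−p)·7 ⟹ (-3) + 9p = 7 + (-12)p ⟹ p = 10/21.
Agent 1 indifferent between R1 and R2: q·2 + (1−q)·8 = q·5 + (1−q)·1 ⟹ 8 + (-6)q = 1 + 4q ⟹ q = 7/10.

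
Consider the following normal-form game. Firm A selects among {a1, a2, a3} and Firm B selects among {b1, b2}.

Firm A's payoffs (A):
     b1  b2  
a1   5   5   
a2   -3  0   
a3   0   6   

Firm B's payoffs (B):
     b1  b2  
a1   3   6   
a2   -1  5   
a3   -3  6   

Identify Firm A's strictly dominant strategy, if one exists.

Check whether one of Firm A's strategies beats all alternatives regardless of what the opponent does.
a1 is not dominant: against b2, a3 gives 6 > 5.
a2 is not dominant: against b1, a1 gives 5 > -3.
a3 is not dominant: against b1, a1 gives 5 > 0.
No single strategy is best against every opponent action.

No strictly dominant strategy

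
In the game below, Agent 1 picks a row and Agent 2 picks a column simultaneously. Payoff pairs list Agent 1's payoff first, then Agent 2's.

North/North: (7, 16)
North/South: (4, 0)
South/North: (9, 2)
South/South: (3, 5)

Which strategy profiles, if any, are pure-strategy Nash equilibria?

None

Find each player's best response to every opponent strategy; NE are the intersections.
Agent 1's best responses — vs North: South (payoff 9); vs South: North (payoff 4).
Agent 2's best responses — vs North: North (payoff 16); vs South: South (payoff 5).
No cell has both players best-responding. For instance, Agent 1's best reply to South is North, but against North Agent 2 prefers North over South.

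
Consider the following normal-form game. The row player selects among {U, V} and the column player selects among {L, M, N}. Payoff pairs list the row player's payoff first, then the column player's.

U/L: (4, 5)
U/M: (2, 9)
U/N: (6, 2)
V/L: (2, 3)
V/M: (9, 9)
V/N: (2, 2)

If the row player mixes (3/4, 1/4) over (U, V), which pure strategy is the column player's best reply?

M

Compute the column player's expected payoff from each pure strategy against the given mix.
L: (3/4)·5 + (1/4)·3 = 9/2
M: (3/4)·9 + (1/4)·9 = 9
N: (3/4)·2 + (1/4)·2 = 2
Highest expected payoff is 9, from M.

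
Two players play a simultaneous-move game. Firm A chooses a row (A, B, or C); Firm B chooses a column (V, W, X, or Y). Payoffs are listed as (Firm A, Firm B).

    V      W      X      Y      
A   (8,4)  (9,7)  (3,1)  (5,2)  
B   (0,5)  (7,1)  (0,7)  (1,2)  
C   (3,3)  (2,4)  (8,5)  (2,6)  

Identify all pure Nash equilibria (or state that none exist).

A profile is a Nash equilibrium when each player is best-responding to the other.
Firm A's best responses — vs V: A (payoff 8); vs W: A (payoff 9); vs X: C (payoff 8); vs Y: A (payoff 5).
Firm B's best responses — vs A: W (payoff 7); vs B: X (payoff 7); vs C: Y (payoff 6).
The only mutual best response is (A, W); neither player gains by switching there.

(A, W)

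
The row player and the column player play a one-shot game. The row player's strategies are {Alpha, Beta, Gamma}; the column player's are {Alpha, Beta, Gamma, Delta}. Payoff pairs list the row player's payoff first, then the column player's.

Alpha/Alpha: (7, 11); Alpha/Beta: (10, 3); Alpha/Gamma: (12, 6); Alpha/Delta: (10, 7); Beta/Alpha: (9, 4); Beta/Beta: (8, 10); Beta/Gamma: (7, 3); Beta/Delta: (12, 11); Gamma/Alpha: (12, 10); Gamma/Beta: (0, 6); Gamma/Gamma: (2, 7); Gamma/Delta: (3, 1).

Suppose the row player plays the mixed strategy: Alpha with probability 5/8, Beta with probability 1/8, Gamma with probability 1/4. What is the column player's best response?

Compute the column player's expected payoff from each pure strategy against the given mix.
Alpha: (5/8)·11 + (1/8)·4 + (1/4)·10 = 79/8
Beta: (5/8)·3 + (1/8)·10 + (1/4)·6 = 37/8
Gamma: (5/8)·6 + (1/8)·3 + (1/4)·7 = 47/8
Delta: (5/8)·7 + (1/8)·11 + (1/4)·1 = 6
Highest expected payoff is 79/8, from Alpha.

Alpha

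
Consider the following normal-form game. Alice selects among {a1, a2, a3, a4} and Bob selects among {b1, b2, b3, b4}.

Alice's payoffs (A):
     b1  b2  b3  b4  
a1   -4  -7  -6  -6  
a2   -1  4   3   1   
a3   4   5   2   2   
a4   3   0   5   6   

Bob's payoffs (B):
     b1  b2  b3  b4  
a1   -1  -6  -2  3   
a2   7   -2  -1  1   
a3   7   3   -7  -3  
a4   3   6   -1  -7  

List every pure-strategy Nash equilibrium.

(a3, b1)

Find each player's best response to every opponent strategy; NE are the intersections.
Alice's best responses — vs b1: a3 (payoff 4); vs b2: a3 (payoff 5); vs b3: a4 (payoff 5); vs b4: a4 (payoff 6).
Bob's best responses — vs a1: b4 (payoff 3); vs a2: b1 (payoff 7); vs a3: b1 (payoff 7); vs a4: b2 (payoff 6).
The only mutual best response is (a3, b1); neither player gains by switching there.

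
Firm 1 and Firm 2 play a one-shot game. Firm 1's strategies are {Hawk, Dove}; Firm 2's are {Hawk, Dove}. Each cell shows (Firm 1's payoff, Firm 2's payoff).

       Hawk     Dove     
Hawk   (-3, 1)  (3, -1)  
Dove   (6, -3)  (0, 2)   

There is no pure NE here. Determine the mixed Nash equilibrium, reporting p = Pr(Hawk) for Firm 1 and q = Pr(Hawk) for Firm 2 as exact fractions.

p = 5/7, q = 1/4

Each player's mixing probability is pinned down by making the *other* player indifferent.
Firm 2 indifferent between Hawk and Dove: p·1 + (1−p)·(-3) = p·(-1) + (1−p)·2 ⟹ (-3) + 4p = 2 + (-3)p ⟹ p = 5/7.
Firm 1 indifferent between Hawk and Dove: q·(-3) + (1−q)·3 = q·6 + (1−q)·0 ⟹ 3 + (-6)q = 0 + 6q ⟹ q = 1/4.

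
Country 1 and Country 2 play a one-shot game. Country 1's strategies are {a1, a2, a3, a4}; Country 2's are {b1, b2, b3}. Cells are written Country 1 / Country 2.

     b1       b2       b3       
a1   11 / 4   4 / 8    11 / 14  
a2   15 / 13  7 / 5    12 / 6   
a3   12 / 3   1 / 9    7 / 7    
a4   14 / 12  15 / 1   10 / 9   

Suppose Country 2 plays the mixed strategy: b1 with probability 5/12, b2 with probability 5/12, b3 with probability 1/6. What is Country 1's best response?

a4

Compute Country 1's expected payoff from each pure strategy against the given mix.
a1: (5/12)·11 + (5/12)·4 + (1/6)·11 = 97/12
a2: (5/12)·15 + (5/12)·7 + (1/6)·12 = 67/6
a3: (5/12)·12 + (5/12)·1 + (1/6)·7 = 79/12
a4: (5/12)·14 + (5/12)·15 + (1/6)·10 = 55/4
Highest expected payoff is 55/4, from a4.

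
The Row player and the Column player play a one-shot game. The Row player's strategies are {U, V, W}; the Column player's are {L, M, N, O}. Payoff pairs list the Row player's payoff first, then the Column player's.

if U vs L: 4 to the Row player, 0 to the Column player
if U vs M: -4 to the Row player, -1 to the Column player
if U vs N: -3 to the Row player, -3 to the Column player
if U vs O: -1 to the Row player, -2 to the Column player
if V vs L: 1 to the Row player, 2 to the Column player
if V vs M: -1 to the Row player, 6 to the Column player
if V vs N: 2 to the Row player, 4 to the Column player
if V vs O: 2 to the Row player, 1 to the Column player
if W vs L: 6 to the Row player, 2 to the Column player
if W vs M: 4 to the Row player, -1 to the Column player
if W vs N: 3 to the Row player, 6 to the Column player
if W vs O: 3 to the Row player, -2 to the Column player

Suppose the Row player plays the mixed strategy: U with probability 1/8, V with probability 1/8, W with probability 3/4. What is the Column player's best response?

N

Compute the Column player's expected payoff from each pure strategy against the given mix.
L: (1/8)·0 + (1/8)·2 + (3/4)·2 = 7/4
M: (1/8)·(-1) + (1/8)·6 + (3/4)·(-1) = -1/8
N: (1/8)·(-3) + (1/8)·4 + (3/4)·6 = 37/8
O: (1/8)·(-2) + (1/8)·1 + (3/4)·(-2) = -13/8
Highest expected payoff is 37/8, from N.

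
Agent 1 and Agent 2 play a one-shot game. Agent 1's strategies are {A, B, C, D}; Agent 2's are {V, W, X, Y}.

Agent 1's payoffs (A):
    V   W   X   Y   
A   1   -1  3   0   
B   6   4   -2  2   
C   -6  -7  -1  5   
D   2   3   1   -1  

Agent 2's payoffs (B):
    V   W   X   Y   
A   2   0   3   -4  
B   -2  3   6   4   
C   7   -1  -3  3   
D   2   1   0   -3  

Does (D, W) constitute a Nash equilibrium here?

Holding Agent 2 at W: Agent 1 gets 3 from D but could get 4 by switching to B. Agent 1 has a profitable deviation.

No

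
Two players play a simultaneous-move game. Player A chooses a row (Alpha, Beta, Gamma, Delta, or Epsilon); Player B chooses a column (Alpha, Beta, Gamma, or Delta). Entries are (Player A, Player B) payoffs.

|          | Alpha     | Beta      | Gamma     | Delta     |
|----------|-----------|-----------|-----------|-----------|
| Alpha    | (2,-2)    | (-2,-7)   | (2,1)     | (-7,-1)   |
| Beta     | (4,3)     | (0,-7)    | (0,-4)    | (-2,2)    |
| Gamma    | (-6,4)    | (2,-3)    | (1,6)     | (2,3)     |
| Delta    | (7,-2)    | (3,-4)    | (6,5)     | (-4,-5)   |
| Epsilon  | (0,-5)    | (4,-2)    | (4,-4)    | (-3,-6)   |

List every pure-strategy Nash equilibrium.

A profile is a Nash equilibrium when each player is best-responding to the other.
Player A's best responses — vs Alpha: Delta (payoff 7); vs Beta: Epsilon (payoff 4); vs Gamma: Delta (payoff 6); vs Delta: Gamma (payoff 2).
Player B's best responses — vs Alpha: Gamma (payoff 1); vs Beta: Alpha (payoff 3); vs Gamma: Gamma (payoff 6); vs Delta: Gamma (payoff 5); vs Epsilon: Beta (payoff -2).
Mutual best responses occur at (Delta, Gamma) and (Epsilon, Beta); at each, neither player gains by switching.

(Delta, Gamma) and (Epsilon, Beta)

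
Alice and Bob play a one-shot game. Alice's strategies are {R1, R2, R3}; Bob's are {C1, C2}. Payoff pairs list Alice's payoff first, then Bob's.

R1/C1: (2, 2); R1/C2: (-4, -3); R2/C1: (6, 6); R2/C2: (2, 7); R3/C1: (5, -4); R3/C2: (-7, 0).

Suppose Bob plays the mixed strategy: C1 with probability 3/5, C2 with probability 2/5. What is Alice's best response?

Alice's best reply maximizes expected payoff against the mix.
R1: (3/5)·2 + (2/5)·(-4) = -2/5
R2: (3/5)·6 + (2/5)·2 = 22/5
R3: (3/5)·5 + (2/5)·(-7) = 1/5
Highest expected payoff is 22/5, from R2.

R2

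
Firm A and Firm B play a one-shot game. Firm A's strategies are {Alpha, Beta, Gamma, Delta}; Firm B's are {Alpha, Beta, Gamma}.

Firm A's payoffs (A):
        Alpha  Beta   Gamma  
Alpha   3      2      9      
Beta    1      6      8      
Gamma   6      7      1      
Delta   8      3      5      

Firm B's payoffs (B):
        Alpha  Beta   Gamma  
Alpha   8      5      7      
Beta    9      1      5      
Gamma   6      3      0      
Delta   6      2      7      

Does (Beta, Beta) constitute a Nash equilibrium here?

Holding Firm B at Beta: Firm A gets 6 from Beta but could get 7 by switching to Gamma. Firm A has a profitable deviation.

No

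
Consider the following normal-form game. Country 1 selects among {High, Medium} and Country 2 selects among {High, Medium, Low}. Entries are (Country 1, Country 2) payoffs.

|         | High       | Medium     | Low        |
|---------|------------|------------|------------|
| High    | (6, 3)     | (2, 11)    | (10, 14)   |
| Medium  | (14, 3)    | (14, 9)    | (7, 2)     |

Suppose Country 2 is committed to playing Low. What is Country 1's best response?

With Country 2 fixed at Low, Country 1's payoffs are: High → 10, Medium → 7.
The maximum is 10, achieved by High.

High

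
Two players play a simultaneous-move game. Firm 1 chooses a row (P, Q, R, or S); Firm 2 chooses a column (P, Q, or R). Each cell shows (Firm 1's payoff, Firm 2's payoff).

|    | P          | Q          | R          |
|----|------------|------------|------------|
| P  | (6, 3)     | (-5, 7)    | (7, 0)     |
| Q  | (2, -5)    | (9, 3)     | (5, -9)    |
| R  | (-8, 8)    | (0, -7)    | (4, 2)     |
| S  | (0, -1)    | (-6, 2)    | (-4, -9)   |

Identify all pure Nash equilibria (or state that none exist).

(Q, Q)

Check mutual best responses: a cell is a NE iff neither player can gain by unilaterally deviating.
Firm 1's best responses — vs P: P (payoff 6); vs Q: Q (payoff 9); vs R: P (payoff 7).
Firm 2's best responses — vs P: Q (payoff 7); vs Q: Q (payoff 3); vs R: P (payoff 8); vs S: Q (payoff 2).
The only mutual best response is (Q, Q); neither player gains by switching there.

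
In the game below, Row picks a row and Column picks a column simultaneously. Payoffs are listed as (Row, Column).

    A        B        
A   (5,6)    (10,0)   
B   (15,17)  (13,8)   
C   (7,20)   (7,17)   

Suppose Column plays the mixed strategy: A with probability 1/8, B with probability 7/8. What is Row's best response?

Row's best reply maximizes expected payoff against the mix.
A: (1/8)·5 + (7/8)·10 = 75/8
B: (1/8)·15 + (7/8)·13 = 53/4
C: (1/8)·7 + (7/8)·7 = 7
Highest expected payoff is 53/4, from B.

B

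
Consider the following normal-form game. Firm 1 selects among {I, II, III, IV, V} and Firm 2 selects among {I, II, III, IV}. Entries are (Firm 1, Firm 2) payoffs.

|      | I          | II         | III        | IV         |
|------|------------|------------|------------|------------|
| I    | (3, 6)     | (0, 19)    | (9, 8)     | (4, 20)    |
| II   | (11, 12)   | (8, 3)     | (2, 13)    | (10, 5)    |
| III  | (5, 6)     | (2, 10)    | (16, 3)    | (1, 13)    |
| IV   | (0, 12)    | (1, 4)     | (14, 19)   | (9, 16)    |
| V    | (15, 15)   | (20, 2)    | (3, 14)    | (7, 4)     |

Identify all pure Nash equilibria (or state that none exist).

Check mutual best responses: a cell is a NE iff neither player can gain by unilaterally deviating.
Firm 1's best responses — vs I: V (payoff 15); vs II: V (payoff 20); vs III: III (payoff 16); vs IV: II (payoff 10).
Firm 2's best responses — vs I: IV (payoff 20); vs II: III (payoff 13); vs III: IV (payoff 13); vs IV: III (payoff 19); vs V: I (payoff 15).
The only mutual best response is (V, I); neither player gains by switching there.

(V, I)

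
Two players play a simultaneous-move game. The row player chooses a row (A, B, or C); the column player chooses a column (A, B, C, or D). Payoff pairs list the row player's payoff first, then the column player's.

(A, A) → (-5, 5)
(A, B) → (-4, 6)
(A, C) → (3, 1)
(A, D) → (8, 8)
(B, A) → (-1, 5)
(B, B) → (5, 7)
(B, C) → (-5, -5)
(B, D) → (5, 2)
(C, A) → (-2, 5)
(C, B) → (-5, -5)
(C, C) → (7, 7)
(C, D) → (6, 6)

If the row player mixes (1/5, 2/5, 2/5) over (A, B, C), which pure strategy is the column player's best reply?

The column player's best reply maximizes expected payoff against the mix.
A: (1/5)·5 + (2/5)·5 + (2/5)·5 = 5
B: (1/5)·6 + (2/5)·7 + (2/5)·(-5) = 2
C: (1/5)·1 + (2/5)·(-5) + (2/5)·7 = 1
D: (1/5)·8 + (2/5)·2 + (2/5)·6 = 24/5
Highest expected payoff is 5, from A.

A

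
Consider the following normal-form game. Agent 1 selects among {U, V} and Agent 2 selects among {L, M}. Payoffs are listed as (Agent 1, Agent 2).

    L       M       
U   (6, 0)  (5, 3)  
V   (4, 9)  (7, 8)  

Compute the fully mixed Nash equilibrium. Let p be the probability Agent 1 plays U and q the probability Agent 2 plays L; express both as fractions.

Each player's mixing probability is pinned down by making the *other* player indifferent.
Agent 2 indifferent between L and M: p·0 + (1−p)·9 = p·3 + (1−p)·8 ⟹ 9 + (-9)p = 8 + (-5)p ⟹ p = 1/4.
Agent 1 indifferent between U and V: q·6 + (1−q)·5 = q·4 + (1−q)·7 ⟹ 5 + 1q = 7 + (-3)q ⟹ q = 1/2.

p = 1/4, q = 1/2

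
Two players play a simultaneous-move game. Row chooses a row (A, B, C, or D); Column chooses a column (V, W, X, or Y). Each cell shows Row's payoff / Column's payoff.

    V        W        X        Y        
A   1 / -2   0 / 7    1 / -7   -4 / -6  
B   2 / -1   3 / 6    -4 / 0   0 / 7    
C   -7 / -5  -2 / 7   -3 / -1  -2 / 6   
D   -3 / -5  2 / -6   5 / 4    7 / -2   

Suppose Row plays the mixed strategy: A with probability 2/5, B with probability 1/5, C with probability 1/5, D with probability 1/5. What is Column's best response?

Compute Column's expected payoff from each pure strategy against the given mix.
V: (2/5)·(-2) + (1/5)·(-1) + (1/5)·(-5) + (1/5)·(-5) = -3
W: (2/5)·7 + (1/5)·6 + (1/5)·7 + (1/5)·(-6) = 21/5
X: (2/5)·(-7) + (1/5)·0 + (1/5)·(-1) + (1/5)·4 = -11/5
Y: (2/5)·(-6) + (1/5)·7 + (1/5)·6 + (1/5)·(-2) = -1/5
Highest expected payoff is 21/5, from W.

W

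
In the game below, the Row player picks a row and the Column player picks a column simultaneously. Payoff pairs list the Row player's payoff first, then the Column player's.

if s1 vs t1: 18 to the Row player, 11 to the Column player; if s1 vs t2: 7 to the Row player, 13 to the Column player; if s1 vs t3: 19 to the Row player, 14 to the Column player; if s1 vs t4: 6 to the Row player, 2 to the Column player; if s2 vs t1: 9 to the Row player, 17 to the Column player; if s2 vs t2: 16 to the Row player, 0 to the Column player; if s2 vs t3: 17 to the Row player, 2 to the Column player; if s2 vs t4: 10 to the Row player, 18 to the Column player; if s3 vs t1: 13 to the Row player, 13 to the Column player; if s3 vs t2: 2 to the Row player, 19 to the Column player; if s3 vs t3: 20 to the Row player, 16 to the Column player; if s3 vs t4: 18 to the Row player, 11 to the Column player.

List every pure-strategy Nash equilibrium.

Find each player's best response to every opponent strategy; NE are the intersections.
The Row player's best responses — vs t1: s1 (payoff 18); vs t2: s2 (payoff 16); vs t3: s3 (payoff 20); vs t4: s3 (payoff 18).
The Column player's best responses — vs s1: t3 (payoff 14); vs s2: t4 (payoff 18); vs s3: t2 (payoff 19).
No cell has both players best-responding. For instance, the Row player's best reply to t2 is s2, but against s2 the Column player prefers t4 over t2.

No pure-strategy Nash equilibrium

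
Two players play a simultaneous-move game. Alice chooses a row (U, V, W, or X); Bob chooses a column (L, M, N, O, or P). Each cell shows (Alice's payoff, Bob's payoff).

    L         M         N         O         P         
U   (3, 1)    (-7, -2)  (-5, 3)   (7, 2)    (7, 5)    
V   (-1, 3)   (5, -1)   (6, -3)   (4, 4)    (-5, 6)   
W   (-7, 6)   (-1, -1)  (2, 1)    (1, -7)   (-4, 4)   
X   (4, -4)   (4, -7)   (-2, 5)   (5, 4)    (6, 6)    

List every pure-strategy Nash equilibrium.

Check mutual best responses: a cell is a NE iff neither player can gain by unilaterally deviating.
Alice's best responses — vs L: X (payoff 4); vs M: V (payoff 5); vs N: V (payoff 6); vs O: U (payoff 7); vs P: U (payoff 7).
Bob's best responses — vs U: P (payoff 5); vs V: P (payoff 6); vs W: L (payoff 6); vs X: P (payoff 6).
The only mutual best response is (U, P); neither player gains by switching there.

(U, P)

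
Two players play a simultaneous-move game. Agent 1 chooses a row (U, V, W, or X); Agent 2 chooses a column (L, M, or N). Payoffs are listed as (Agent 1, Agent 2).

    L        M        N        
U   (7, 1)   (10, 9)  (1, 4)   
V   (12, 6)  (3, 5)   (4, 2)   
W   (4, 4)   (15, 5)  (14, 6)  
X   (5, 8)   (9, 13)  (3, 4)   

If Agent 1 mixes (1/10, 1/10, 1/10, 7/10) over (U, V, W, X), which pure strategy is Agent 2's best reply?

Agent 2's best reply maximizes expected payoff against the mix.
L: (1/10)·1 + (1/10)·6 + (1/10)·4 + (7/10)·8 = 67/10
M: (1/10)·9 + (1/10)·5 + (1/10)·5 + (7/10)·13 = 11
N: (1/10)·4 + (1/10)·2 + (1/10)·6 + (7/10)·4 = 4
Highest expected payoff is 11, from M.

M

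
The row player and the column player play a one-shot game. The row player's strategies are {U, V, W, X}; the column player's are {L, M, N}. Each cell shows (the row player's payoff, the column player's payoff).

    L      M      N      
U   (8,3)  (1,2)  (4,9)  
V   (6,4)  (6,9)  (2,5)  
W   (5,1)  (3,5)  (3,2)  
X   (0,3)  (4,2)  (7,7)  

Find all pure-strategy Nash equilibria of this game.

A profile is a Nash equilibrium when each player is best-responding to the other.
The row player's best responses — vs L: U (payoff 8); vs M: V (payoff 6); vs N: X (payoff 7).
The column player's best responses — vs U: N (payoff 9); vs V: M (payoff 9); vs W: M (payoff 5); vs X: N (payoff 7).
Mutual best responses occur at (V, M) and (X, N); at each, neither player gains by switching.

(V, M) and (X, N)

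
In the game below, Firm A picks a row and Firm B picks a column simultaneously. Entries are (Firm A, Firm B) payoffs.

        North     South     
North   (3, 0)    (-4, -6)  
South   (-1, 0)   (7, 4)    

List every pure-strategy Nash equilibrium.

A profile is a Nash equilibrium when each player is best-responding to the other.
Firm A's best responses — vs North: North (payoff 3); vs South: South (payoff 7).
Firm B's best responses — vs North: North (payoff 0); vs South: South (payoff 4).
Mutual best responses occur at (North, North) and (South, South); at each, neither player gains by switching.

(North, North) and (South, South)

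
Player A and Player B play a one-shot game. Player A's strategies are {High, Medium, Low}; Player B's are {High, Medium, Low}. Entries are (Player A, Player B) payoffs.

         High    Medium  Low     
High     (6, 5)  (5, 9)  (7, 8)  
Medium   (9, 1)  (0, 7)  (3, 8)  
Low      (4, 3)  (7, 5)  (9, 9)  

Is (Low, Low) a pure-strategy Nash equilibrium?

Yes

Holding Player B at Low: Player A gets 9 from Low, versus 7 from High, 3 from Medium. No profitable deviation for Player A.
Holding Player A at Low: Player B gets 9 from Low, versus 3 from High, 5 from Medium. No profitable deviation for Player B either.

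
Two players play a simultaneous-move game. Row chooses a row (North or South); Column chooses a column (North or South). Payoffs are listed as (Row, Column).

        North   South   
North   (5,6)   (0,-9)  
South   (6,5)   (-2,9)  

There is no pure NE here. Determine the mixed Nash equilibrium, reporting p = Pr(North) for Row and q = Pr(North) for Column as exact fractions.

In a mixed NE each player is indifferent between their pure strategies, so the opponent's mix sets the indifference.
Column indifferent between North and South: p·6 + (1−p)·5 = p·(-9) + (1−p)·9 ⟹ 5 + 1p = 9 + (-18)p ⟹ p = 4/19.
Row indifferent between North and South: q·5 + (1−q)·0 = q·6 + (1−q)·(-2) ⟹ 0 + 5q = (-2) + 8q ⟹ q = 2/3.

p = 4/19, q = 2/3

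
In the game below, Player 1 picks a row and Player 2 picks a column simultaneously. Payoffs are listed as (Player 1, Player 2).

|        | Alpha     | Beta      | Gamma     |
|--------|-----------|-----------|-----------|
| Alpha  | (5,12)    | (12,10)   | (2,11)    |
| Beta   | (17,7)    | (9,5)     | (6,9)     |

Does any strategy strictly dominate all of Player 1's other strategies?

A strategy is strictly dominant if it gives Player 1 a strictly higher payoff than every other strategy, against every choice by the opponent.
Alpha is not dominant: against Alpha, Beta gives 17 > 5.
Beta is not dominant: against Beta, Alpha gives 12 > 9.
No single strategy is best against every opponent action.

No strictly dominant strategy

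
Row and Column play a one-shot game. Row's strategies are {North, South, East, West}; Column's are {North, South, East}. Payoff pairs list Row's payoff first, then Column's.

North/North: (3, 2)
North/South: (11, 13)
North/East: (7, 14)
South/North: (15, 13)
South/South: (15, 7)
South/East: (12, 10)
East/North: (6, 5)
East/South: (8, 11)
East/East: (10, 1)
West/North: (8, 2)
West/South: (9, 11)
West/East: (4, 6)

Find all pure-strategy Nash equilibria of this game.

(South, North)

Check mutual best responses: a cell is a NE iff neither player can gain by unilaterally deviating.
Row's best responses — vs North: South (payoff 15); vs South: South (payoff 15); vs East: South (payoff 12).
Column's best responses — vs North: East (payoff 14); vs South: North (payoff 13); vs East: South (payoff 11); vs West: South (payoff 11).
The only mutual best response is (South, North); neither player gains by switching there.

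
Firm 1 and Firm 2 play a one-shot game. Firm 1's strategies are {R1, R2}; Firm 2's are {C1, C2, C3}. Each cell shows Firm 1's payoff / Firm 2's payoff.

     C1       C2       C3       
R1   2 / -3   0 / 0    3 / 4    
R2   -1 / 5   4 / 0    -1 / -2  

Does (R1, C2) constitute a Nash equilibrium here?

No

Holding Firm 2 at C2: Firm 1 gets 0 from R1 but could get 4 by switching to R2. Firm 1 has a profitable deviation.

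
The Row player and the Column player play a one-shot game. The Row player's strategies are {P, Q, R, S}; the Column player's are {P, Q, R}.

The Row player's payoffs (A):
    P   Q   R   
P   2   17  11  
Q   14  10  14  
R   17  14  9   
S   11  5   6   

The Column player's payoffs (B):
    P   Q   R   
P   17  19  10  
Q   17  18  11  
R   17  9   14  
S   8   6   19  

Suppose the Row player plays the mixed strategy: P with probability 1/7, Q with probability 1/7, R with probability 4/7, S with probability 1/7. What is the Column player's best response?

P

Compute the Column player's expected payoff from each pure strategy against the given mix.
P: (1/7)·17 + (1/7)·17 + (4/7)·17 + (1/7)·8 = 110/7
Q: (1/7)·19 + (1/7)·18 + (4/7)·9 + (1/7)·6 = 79/7
R: (1/7)·10 + (1/7)·11 + (4/7)·14 + (1/7)·19 = 96/7
Highest expected payoff is 110/7, from P.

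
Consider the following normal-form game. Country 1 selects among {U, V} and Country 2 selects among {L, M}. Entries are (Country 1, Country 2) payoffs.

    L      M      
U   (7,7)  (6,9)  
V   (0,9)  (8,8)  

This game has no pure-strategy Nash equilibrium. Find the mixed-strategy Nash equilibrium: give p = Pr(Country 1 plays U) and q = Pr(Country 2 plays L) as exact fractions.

p = 1/3, q = 2/9

Each player's mixing probability is pinned down by making the *other* player indifferent.
Country 2 indifferent between L and M: p·7 + (1−p)·9 = p·9 + (1−p)·8 ⟹ 9 + (-2)p = 8 + 1p ⟹ p = 1/3.
Country 1 indifferent between U and V: q·7 + (1−q)·6 = q·0 + (1−q)·8 ⟹ 6 + 1q = 8 + (-8)q ⟹ q = 2/9.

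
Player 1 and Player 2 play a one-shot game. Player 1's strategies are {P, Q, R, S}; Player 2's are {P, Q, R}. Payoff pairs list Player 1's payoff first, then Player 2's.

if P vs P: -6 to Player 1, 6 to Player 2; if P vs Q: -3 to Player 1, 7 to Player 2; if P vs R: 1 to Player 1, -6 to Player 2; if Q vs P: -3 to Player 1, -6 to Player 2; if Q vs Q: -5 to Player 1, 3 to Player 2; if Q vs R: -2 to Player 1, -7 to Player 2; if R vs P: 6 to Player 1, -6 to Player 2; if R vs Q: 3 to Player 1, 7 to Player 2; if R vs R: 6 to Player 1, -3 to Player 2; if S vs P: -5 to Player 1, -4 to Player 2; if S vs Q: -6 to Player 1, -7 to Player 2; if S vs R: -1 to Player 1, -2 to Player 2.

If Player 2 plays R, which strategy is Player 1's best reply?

With Player 2 fixed at R, Player 1's payoffs are: P → 1, Q → -2, R → 6, S → -1.
The maximum is 6, achieved by R.

R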